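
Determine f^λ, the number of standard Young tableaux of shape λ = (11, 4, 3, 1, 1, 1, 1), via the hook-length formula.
# SYT of shape (11, 4, 3, 1, 1, 1, 1) = 304304000

Hook-length formula: f^λ = n! / Π hook(c), product over all cells c of the Young diagram. For λ = (11, 4, 3, 1, 1, 1, 1), n = 22 boxes. Hook lengths by row (left-to-right, top-to-bottom): [17, 12, 11, 9, 7, 6, 5, 4, 3, 2, 1]; [9, 4, 3, 1]; [7, 2, 1]; [4]; [3]; [2]; [1]. Product of hooks = 3693677137920. So f^λ = 22! / 3693677137920 = 1124000727777607680000 / 3693677137920 = 304304000.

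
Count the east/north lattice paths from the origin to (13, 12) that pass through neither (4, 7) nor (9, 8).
Number of paths = 2976540

Inclusion–exclusion. Total paths: C(25, 13) = 5200300. Through P₁: C(11, 4)·C(14, 9) = 660660. Through P₂: C(17, 9)·C(8, 4) = 1701700. Since P₁ is strictly southwest of P₂, a monotone path through both must visit P₁ then P₂; paths through both = C(11, 4)·C(6, 5)·C(8, 4) = 138600. Avoid both = 5200300 − 660660 − 1701700 + 138600 = 2976540.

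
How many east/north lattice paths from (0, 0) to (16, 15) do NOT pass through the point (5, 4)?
Number of paths = 211655763

Total paths from (0, 0) to (16, 15): C(31, 16) = 300540195. Paths through (5, 4): (paths (0, 0) → (5, 4)) × (paths (5, 4) → (16, 15)) = C(9, 5) · C(22, 11) = 126 · 705432 = 88884432. Avoidance count = 300540195 − 88884432 = 211655763.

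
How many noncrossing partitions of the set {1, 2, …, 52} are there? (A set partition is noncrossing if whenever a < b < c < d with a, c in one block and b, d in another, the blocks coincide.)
C_52 = 29869166945772625950142417512

These noncrossing partitions are counted by the Catalan number C_n = (1/(n + 1)) · C(2n, n). For n = 52: C_52 = (1/53) · C(104, 52) = 1583065848125949175357548128136/53 = 29869166945772625950142417512.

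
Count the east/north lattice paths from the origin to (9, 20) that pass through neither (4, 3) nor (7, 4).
Number of paths = 9064245

Inclusion–exclusion. Total paths: C(29, 9) = 10015005. Through P₁: C(7, 4)·C(22, 5) = 921690. Through P₂: C(11, 7)·C(18, 2) = 50490. Since P₁ is strictly southwest of P₂, a monotone path through both must visit P₁ then P₂; paths through both = C(7, 4)·C(4, 3)·C(18, 2) = 21420. Avoid both = 10015005 − 921690 − 50490 + 21420 = 9064245.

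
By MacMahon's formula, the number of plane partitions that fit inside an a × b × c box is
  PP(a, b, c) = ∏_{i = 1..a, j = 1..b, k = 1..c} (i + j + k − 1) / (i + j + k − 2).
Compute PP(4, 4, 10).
PP(4, 4, 10) = 2254684432

Evaluate the triple product over i = 1..4, j = 1..4, k = 1..10. The factors are (2/1) · (3/2) · (4/3) · (5/4) · (6/5) · (7/6) · (8/7) · (9/8) · … (160 factors total). The numerators and denominators telescope so the product is an integer; carrying out the multiplication exactly gives PP(4, 4, 10) = 2254684432.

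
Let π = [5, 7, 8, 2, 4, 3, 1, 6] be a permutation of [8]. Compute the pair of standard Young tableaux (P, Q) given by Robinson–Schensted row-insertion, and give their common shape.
P = [1, 3, 6] / [2, 7, 8] / [4] / [5];  Q = [1, 2, 3] / [4, 5, 8] / [6] / [7];  common shape = (3, 3, 1, 1)

Row-insert the values π_1, π_2, … into P one at a time, bumping the leftmost entry strictly greater than the inserted value down to the next row. The recording tableau Q records, in position (i, j), the step at which that cell was added to P.
  Insert 5 (step 1): P = [5];  Q = [1]
  Insert 7 (step 2): P = [5, 7];  Q = [1, 2]
  Insert 8 (step 3): P = [5, 7, 8];  Q = [1, 2, 3]
  Insert 2 (step 4): P = [2, 7, 8] / [5];  Q = [1, 2, 3] / [4]
  Insert 4 (step 5): P = [2, 4, 8] / [5, 7];  Q = [1, 2, 3] / [4, 5]
  Insert 3 (step 6): P = [2, 3, 8] / [4, 7] / [5];  Q = [1, 2, 3] / [4, 5] / [6]
  Insert 1 (step 7): P = [1, 3, 8] / [2, 7] / [4] / [5];  Q = [1, 2, 3] / [4, 5] / [6] / [7]
  Insert 6 (step 8): P = [1, 3, 6] / [2, 7, 8] / [4] / [5];  Q = [1, 2, 3] / [4, 5, 8] / [6] / [7]
Final shape: (3, 3, 1, 1).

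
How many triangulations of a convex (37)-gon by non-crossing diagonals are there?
C_35 = 3116285494907301262

These polygon triangulations are counted by the Catalan number C_n = (1/(n + 1)) · C(2n, n). For n = 35: C_35 = (1/36) · C(70, 35) = 112186277816662845432/36 = 3116285494907301262.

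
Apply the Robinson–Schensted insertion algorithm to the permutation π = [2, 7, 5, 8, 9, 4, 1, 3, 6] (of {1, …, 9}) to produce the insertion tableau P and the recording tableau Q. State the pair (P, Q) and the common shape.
P = [1, 3, 6, 9] / [2, 4, 8] / [5] / [7];  Q = [1, 2, 4, 5] / [3, 8, 9] / [6] / [7];  common shape = (4, 3, 1, 1)

Row-insert the values π_1, π_2, … into P one at a time, bumping the leftmost entry strictly greater than the inserted value down to the next row. The recording tableau Q records, in position (i, j), the step at which that cell was added to P.
  Insert 2 (step 1): P = [2];  Q = [1]
  Insert 7 (step 2): P = [2, 7];  Q = [1, 2]
  Insert 5 (step 3): P = [2, 5] / [7];  Q = [1, 2] / [3]
  Insert 8 (step 4): P = [2, 5, 8] / [7];  Q = [1, 2, 4] / [3]
  Insert 9 (step 5): P = [2, 5, 8, 9] / [7];  Q = [1, 2, 4, 5] / [3]
  Insert 4 (step 6): P = [2, 4, 8, 9] / [5] / [7];  Q = [1, 2, 4, 5] / [3] / [6]
  Insert 1 (step 7): P = [1, 4, 8, 9] / [2] / [5] / [7];  Q = [1, 2, 4, 5] / [3] / [6] / [7]
  Insert 3 (step 8): P = [1, 3, 8, 9] / [2, 4] / [5] / [7];  Q = [1, 2, 4, 5] / [3, 8] / [6] / [7]
  Insert 6 (step 9): P = [1, 3, 6, 9] / [2, 4, 8] / [5] / [7];  Q = [1, 2, 4, 5] / [3, 8, 9] / [6] / [7]
Final shape: (4, 3, 1, 1).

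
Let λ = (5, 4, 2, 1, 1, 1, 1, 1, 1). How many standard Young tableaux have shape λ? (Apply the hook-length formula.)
# SYT of shape (5, 4, 2, 1, 1, 1, 1, 1, 1) = 749700

Hook-length formula: f^λ = n! / Π hook(c), product over all cells c of the Young diagram. For λ = (5, 4, 2, 1, 1, 1, 1, 1, 1), n = 17 boxes. Hook lengths by row (left-to-right, top-to-bottom): [13, 6, 4, 3, 1]; [11, 4, 2, 1]; [8, 1]; [6]; [5]; [4]; [3]; [2]; [1]. Product of hooks = 474439680. So f^λ = 17! / 474439680 = 355687428096000 / 474439680 = 749700.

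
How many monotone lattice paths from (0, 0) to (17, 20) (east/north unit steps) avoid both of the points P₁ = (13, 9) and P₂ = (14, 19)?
Number of paths = 11973040090

Inclusion–exclusion. Total paths: C(37, 17) = 15905368710. Through P₁: C(22, 13)·C(15, 4) = 678978300. Through P₂: C(33, 14)·C(4, 3) = 3275236800. Since P₁ is strictly southwest of P₂, a monotone path through both must visit P₁ then P₂; paths through both = C(22, 13)·C(11, 1)·C(4, 3) = 21886480. Avoid both = 15905368710 − 678978300 − 3275236800 + 21886480 = 11973040090.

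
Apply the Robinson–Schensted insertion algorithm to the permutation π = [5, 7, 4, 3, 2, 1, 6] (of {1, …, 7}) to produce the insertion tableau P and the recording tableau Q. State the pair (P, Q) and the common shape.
P = [1, 6] / [2, 7] / [3] / [4] / [5];  Q = [1, 2] / [3, 7] / [4] / [5] / [6];  common shape = (2, 2, 1, 1, 1)

Row-insert the values π_1, π_2, … into P one at a time, bumping the leftmost entry strictly greater than the inserted value down to the next row. The recording tableau Q records, in position (i, j), the step at which that cell was added to P.
  Insert 5 (step 1): P = [5];  Q = [1]
  Insert 7 (step 2): P = [5, 7];  Q = [1, 2]
  Insert 4 (step 3): P = [4, 7] / [5];  Q = [1, 2] / [3]
  Insert 3 (step 4): P = [3, 7] / [4] / [5];  Q = [1, 2] / [3] / [4]
  Insert 2 (step 5): P = [2, 7] / [3] / [4] / [5];  Q = [1, 2] / [3] / [4] / [5]
  Insert 1 (step 6): P = [1, 7] / [2] / [3] / [4] / [5];  Q = [1, 2] / [3] / [4] / [5] / [6]
  Insert 6 (step 7): P = [1, 6] / [2, 7] / [3] / [4] / [5];  Q = [1, 2] / [3, 7] / [4] / [5] / [6]
Final shape: (2, 2, 1, 1, 1).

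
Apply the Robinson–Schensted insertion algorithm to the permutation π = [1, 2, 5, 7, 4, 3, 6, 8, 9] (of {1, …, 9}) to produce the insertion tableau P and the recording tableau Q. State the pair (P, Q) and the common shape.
P = [1, 2, 3, 6, 8, 9] / [4, 7] / [5];  Q = [1, 2, 3, 4, 8, 9] / [5, 7] / [6];  common shape = (6, 2, 1)

Row-insert the values π_1, π_2, … into P one at a time, bumping the leftmost entry strictly greater than the inserted value down to the next row. The recording tableau Q records, in position (i, j), the step at which that cell was added to P.
  Insert 1 (step 1): P = [1];  Q = [1]
  Insert 2 (step 2): P = [1, 2];  Q = [1, 2]
  Insert 5 (step 3): P = [1, 2, 5];  Q = [1, 2, 3]
  Insert 7 (step 4): P = [1, 2, 5, 7];  Q = [1, 2, 3, 4]
  Insert 4 (step 5): P = [1, 2, 4, 7] / [5];  Q = [1, 2, 3, 4] / [5]
  Insert 3 (step 6): P = [1, 2, 3, 7] / [4] / [5];  Q = [1, 2, 3, 4] / [5] / [6]
  Insert 6 (step 7): P = [1, 2, 3, 6] / [4, 7] / [5];  Q = [1, 2, 3, 4] / [5, 7] / [6]
  Insert 8 (step 8): P = [1, 2, 3, 6, 8] / [4, 7] / [5];  Q = [1, 2, 3, 4, 8] / [5, 7] / [6]
  Insert 9 (step 9): P = [1, 2, 3, 6, 8, 9] / [4, 7] / [5];  Q = [1, 2, 3, 4, 8, 9] / [5, 7] / [6]
Final shape: (6, 2, 1).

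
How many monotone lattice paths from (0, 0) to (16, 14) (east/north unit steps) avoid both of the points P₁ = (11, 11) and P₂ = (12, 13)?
Number of paths = 90498463

Inclusion–exclusion. Total paths: C(30, 16) = 145422675. Through P₁: C(22, 11)·C(8, 5) = 39504192. Through P₂: C(25, 12)·C(5, 4) = 26001500. Since P₁ is strictly southwest of P₂, a monotone path through both must visit P₁ then P₂; paths through both = C(22, 11)·C(3, 1)·C(5, 4) = 10581480. Avoid both = 145422675 − 39504192 − 26001500 + 10581480 = 90498463.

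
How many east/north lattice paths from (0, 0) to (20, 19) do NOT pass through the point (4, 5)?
Number of paths = 50600007360

Total paths from (0, 0) to (20, 19): C(39, 20) = 68923264410. Paths through (4, 5): (paths (0, 0) → (4, 5)) × (paths (4, 5) → (20, 19)) = C(9, 4) · C(30, 16) = 126 · 145422675 = 18323257050. Avoidance count = 68923264410 − 18323257050 = 50600007360.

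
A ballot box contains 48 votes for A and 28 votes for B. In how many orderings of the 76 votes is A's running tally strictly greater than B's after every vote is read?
Strict-lead orderings = 131096805551297099500

Total orderings of the 76 votes with 48 for A: C(76, 48) = 498167861094928978100. By the Bertrand ballot formula (Cycle Lemma / reflection principle), the number of orderings in which A is strictly ahead of B throughout is (p − q)/(p + q) · C(p + q, p) = (48 − 28)/(48 + 28) · 498167861094928978100 = 131096805551297099500.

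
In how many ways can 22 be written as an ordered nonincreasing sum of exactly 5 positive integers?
p(22, 5 parts) = 119

Partitions of n into exactly k parts are in bijection with partitions of n − k into at most k parts (subtract 1 from each part). So p(22, exactly 5) = p(17, parts ≤ 5). Computing via the recurrence p(m, j) = p(m, j−1) + p(m−j, j) gives 119.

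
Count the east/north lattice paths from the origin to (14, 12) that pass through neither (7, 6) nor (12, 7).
Number of paths = 5871112

Inclusion–exclusion. Total paths: C(26, 14) = 9657700. Through P₁: C(13, 7)·C(13, 7) = 2944656. Through P₂: C(19, 12)·C(7, 2) = 1058148. Since P₁ is strictly southwest of P₂, a monotone path through both must visit P₁ then P₂; paths through both = C(13, 7)·C(6, 5)·C(7, 2) = 216216. Avoid both = 9657700 − 2944656 − 1058148 + 216216 = 5871112.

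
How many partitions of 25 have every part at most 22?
p(25, parts ≤ 22) = 1954

Use the recurrence p(n, m) = p(n, m−1) + p(n−m, m): either the largest part is < m (count p(n, m−1)) or the largest part is exactly m (remove one copy of m, count p(n−m, m)). With p(0, ·) = 1 this gives p(25, parts ≤ 22) = 1954. (By conjugating Young diagrams, this also counts partitions of 25 into at most 22 parts.)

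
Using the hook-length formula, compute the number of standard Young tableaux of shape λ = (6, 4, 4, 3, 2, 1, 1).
# SYT of shape (6, 4, 4, 3, 2, 1, 1) = 905304400

Hook-length formula: f^λ = n! / Π hook(c), product over all cells c of the Young diagram. For λ = (6, 4, 4, 3, 2, 1, 1), n = 21 boxes. Hook lengths by row (left-to-right, top-to-bottom): [12, 9, 7, 5, 2, 1]; [9, 6, 4, 2]; [8, 5, 3, 1]; [6, 3, 1]; [4, 1]; [2]; [1]. Product of hooks = 56435097600. So f^λ = 21! / 56435097600 = 51090942171709440000 / 56435097600 = 905304400.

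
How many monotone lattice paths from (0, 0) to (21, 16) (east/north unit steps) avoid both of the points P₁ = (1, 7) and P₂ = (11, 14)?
Number of paths = 12511734774

Inclusion–exclusion. Total paths: C(37, 21) = 12875774670. Through P₁: C(8, 1)·C(29, 20) = 80120040. Through P₂: C(25, 11)·C(12, 10) = 294188400. Since P₁ is strictly southwest of P₂, a monotone path through both must visit P₁ then P₂; paths through both = C(8, 1)·C(17, 10)·C(12, 10) = 10268544. Avoid both = 12875774670 − 80120040 − 294188400 + 10268544 = 12511734774.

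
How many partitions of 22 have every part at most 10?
p(22, parts ≤ 10) = 807

Use the recurrence p(n, m) = p(n, m−1) + p(n−m, m): either the largest part is < m (count p(n, m−1)) or the largest part is exactly m (remove one copy of m, count p(n−m, m)). With p(0, ·) = 1 this gives p(22, parts ≤ 10) = 807. (By conjugating Young diagrams, this also counts partitions of 22 into at most 10 parts.)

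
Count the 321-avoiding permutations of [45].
C_45 = 2257117854077248073253720

These 321-avoiding permutations are counted by the Catalan number C_n = (1/(n + 1)) · C(2n, n). For n = 45: C_45 = (1/46) · C(90, 45) = 103827421287553411369671120/46 = 2257117854077248073253720.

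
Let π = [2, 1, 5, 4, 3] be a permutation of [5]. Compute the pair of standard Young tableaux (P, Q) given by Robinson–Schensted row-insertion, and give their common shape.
P = [1, 3] / [2, 4] / [5];  Q = [1, 3] / [2, 4] / [5];  common shape = (2, 2, 1)

Row-insert the values π_1, π_2, … into P one at a time, bumping the leftmost entry strictly greater than the inserted value down to the next row. The recording tableau Q records, in position (i, j), the step at which that cell was added to P.
  Insert 2 (step 1): P = [2];  Q = [1]
  Insert 1 (step 2): P = [1] / [2];  Q = [1] / [2]
  Insert 5 (step 3): P = [1, 5] / [2];  Q = [1, 3] / [2]
  Insert 4 (step 4): P = [1, 4] / [2, 5];  Q = [1, 3] / [2, 4]
  Insert 3 (step 5): P = [1, 3] / [2, 4] / [5];  Q = [1, 3] / [2, 4] / [5]
Final shape: (2, 2, 1).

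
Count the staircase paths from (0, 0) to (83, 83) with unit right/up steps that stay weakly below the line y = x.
C_83 = 68854441132780194707888052034668647142985206100

These NE paths below the diagonal are counted by the Catalan number C_n = (1/(n + 1)) · C(2n, n). For n = 83: C_83 = (1/84) · C(166, 83) = 5783773055153536355462596370912166360010757312400/84 = 68854441132780194707888052034668647142985206100.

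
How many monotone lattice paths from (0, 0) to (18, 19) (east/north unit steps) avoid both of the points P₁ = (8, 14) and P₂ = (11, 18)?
Number of paths = 16525119870

Inclusion–exclusion. Total paths: C(37, 18) = 17672631900. Through P₁: C(22, 8)·C(15, 10) = 960269310. Through P₂: C(29, 11)·C(8, 7) = 276778320. Since P₁ is strictly southwest of P₂, a monotone path through both must visit P₁ then P₂; paths through both = C(22, 8)·C(7, 3)·C(8, 7) = 89535600. Avoid both = 17672631900 − 960269310 − 276778320 + 89535600 = 16525119870.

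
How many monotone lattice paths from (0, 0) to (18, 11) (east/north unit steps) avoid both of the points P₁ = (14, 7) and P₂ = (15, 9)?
Number of paths = 16871050

Inclusion–exclusion. Total paths: C(29, 18) = 34597290. Through P₁: C(21, 14)·C(8, 4) = 8139600. Through P₂: C(24, 15)·C(5, 3) = 13075040. Since P₁ is strictly southwest of P₂, a monotone path through both must visit P₁ then P₂; paths through both = C(21, 14)·C(3, 1)·C(5, 3) = 3488400. Avoid both = 34597290 − 8139600 − 13075040 + 3488400 = 16871050.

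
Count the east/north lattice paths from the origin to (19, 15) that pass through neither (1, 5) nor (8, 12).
Number of paths = 1738871268

Inclusion–exclusion. Total paths: C(34, 19) = 1855967520. Through P₁: C(6, 1)·C(28, 18) = 78738660. Through P₂: C(20, 8)·C(14, 11) = 45853080. Since P₁ is strictly southwest of P₂, a monotone path through both must visit P₁ then P₂; paths through both = C(6, 1)·C(14, 7)·C(14, 11) = 7495488. Avoid both = 1855967520 − 78738660 − 45853080 + 7495488 = 1738871268.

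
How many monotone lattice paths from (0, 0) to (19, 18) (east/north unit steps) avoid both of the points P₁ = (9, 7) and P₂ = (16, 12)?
Number of paths = 11843213760

Inclusion–exclusion. Total paths: C(37, 19) = 17672631900. Through P₁: C(16, 9)·C(21, 10) = 4035071040. Through P₂: C(28, 16)·C(9, 3) = 2555427420. Since P₁ is strictly southwest of P₂, a monotone path through both must visit P₁ then P₂; paths through both = C(16, 9)·C(12, 7)·C(9, 3) = 761080320. Avoid both = 17672631900 − 4035071040 − 2555427420 + 761080320 = 11843213760.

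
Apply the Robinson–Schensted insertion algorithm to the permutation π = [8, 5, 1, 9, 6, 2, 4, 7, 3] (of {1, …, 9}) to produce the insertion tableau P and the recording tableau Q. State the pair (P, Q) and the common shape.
P = [1, 2, 3, 7] / [4, 6] / [5, 9] / [8];  Q = [1, 4, 7, 8] / [2, 5] / [3, 6] / [9];  common shape = (4, 2, 2, 1)

Row-insert the values π_1, π_2, … into P one at a time, bumping the leftmost entry strictly greater than the inserted value down to the next row. The recording tableau Q records, in position (i, j), the step at which that cell was added to P.
  Insert 8 (step 1): P = [8];  Q = [1]
  Insert 5 (step 2): P = [5] / [8];  Q = [1] / [2]
  Insert 1 (step 3): P = [1] / [5] / [8];  Q = [1] / [2] / [3]
  Insert 9 (step 4): P = [1, 9] / [5] / [8];  Q = [1, 4] / [2] / [3]
  Insert 6 (step 5): P = [1, 6] / [5, 9] / [8];  Q = [1, 4] / [2, 5] / [3]
  Insert 2 (step 6): P = [1, 2] / [5, 6] / [8, 9];  Q = [1, 4] / [2, 5] / [3, 6]
  Insert 4 (step 7): P = [1, 2, 4] / [5, 6] / [8, 9];  Q = [1, 4, 7] / [2, 5] / [3, 6]
  Insert 7 (step 8): P = [1, 2, 4, 7] / [5, 6] / [8, 9];  Q = [1, 4, 7, 8] / [2, 5] / [3, 6]
  Insert 3 (step 9): P = [1, 2, 3, 7] / [4, 6] / [5, 9] / [8];  Q = [1, 4, 7, 8] / [2, 5] / [3, 6] / [9]
Final shape: (4, 2, 2, 1).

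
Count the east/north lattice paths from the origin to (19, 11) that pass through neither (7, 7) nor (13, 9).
Number of paths = 37143988

Inclusion–exclusion. Total paths: C(30, 19) = 54627300. Through P₁: C(14, 7)·C(16, 12) = 6246240. Through P₂: C(22, 13)·C(8, 6) = 13927760. Since P₁ is strictly southwest of P₂, a monotone path through both must visit P₁ then P₂; paths through both = C(14, 7)·C(8, 6)·C(8, 6) = 2690688. Avoid both = 54627300 − 6246240 − 13927760 + 2690688 = 37143988.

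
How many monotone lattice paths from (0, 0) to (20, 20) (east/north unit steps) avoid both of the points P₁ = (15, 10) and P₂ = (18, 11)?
Number of paths = 126846718790

Inclusion–exclusion. Total paths: C(40, 20) = 137846528820. Through P₁: C(25, 15)·C(15, 5) = 9816086280. Through P₂: C(29, 18)·C(11, 2) = 1902850950. Since P₁ is strictly southwest of P₂, a monotone path through both must visit P₁ then P₂; paths through both = C(25, 15)·C(4, 3)·C(11, 2) = 719127200. Avoid both = 137846528820 − 9816086280 − 1902850950 + 719127200 = 126846718790.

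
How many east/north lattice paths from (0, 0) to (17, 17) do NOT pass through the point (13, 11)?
Number of paths = 1809415980

Total paths from (0, 0) to (17, 17): C(34, 17) = 2333606220. Paths through (13, 11): (paths (0, 0) → (13, 11)) × (paths (13, 11) → (17, 17)) = C(24, 13) · C(10, 4) = 2496144 · 210 = 524190240. Avoidance count = 2333606220 − 524190240 = 1809415980.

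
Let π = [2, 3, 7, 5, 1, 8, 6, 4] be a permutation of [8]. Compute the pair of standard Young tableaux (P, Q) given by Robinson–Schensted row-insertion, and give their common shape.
P = [1, 3, 4, 6] / [2, 5] / [7, 8];  Q = [1, 2, 3, 6] / [4, 7] / [5, 8];  common shape = (4, 2, 2)

Row-insert the values π_1, π_2, … into P one at a time, bumping the leftmost entry strictly greater than the inserted value down to the next row. The recording tableau Q records, in position (i, j), the step at which that cell was added to P.
  Insert 2 (step 1): P = [2];  Q = [1]
  Insert 3 (step 2): P = [2, 3];  Q = [1, 2]
  Insert 7 (step 3): P = [2, 3, 7];  Q = [1, 2, 3]
  Insert 5 (step 4): P = [2, 3, 5] / [7];  Q = [1, 2, 3] / [4]
  Insert 1 (step 5): P = [1, 3, 5] / [2] / [7];  Q = [1, 2, 3] / [4] / [5]
  Insert 8 (step 6): P = [1, 3, 5, 8] / [2] / [7];  Q = [1, 2, 3, 6] / [4] / [5]
  Insert 6 (step 7): P = [1, 3, 5, 6] / [2, 8] / [7];  Q = [1, 2, 3, 6] / [4, 7] / [5]
  Insert 4 (step 8): P = [1, 3, 4, 6] / [2, 5] / [7, 8];  Q = [1, 2, 3, 6] / [4, 7] / [5, 8]
Final shape: (4, 2, 2).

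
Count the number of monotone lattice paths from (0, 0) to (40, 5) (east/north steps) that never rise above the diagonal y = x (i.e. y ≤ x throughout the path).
Number of paths = 1072764

By the reflection principle (André's argument), the number of monotone paths to (40, 5) with n ≤ m that never go above y = x is C(45, 40) − C(45, 41) = 1221759 − 148995 = 1072764.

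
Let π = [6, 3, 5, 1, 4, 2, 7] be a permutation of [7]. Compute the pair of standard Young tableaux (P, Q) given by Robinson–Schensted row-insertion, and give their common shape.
P = [1, 2, 7] / [3, 4] / [5] / [6];  Q = [1, 3, 7] / [2, 5] / [4] / [6];  common shape = (3, 2, 1, 1)

Row-insert the values π_1, π_2, … into P one at a time, bumping the leftmost entry strictly greater than the inserted value down to the next row. The recording tableau Q records, in position (i, j), the step at which that cell was added to P.
  Insert 6 (step 1): P = [6];  Q = [1]
  Insert 3 (step 2): P = [3] / [6];  Q = [1] / [2]
  Insert 5 (step 3): P = [3, 5] / [6];  Q = [1, 3] / [2]
  Insert 1 (step 4): P = [1, 5] / [3] / [6];  Q = [1, 3] / [2] / [4]
  Insert 4 (step 5): P = [1, 4] / [3, 5] / [6];  Q = [1, 3] / [2, 5] / [4]
  Insert 2 (step 6): P = [1, 2] / [3, 4] / [5] / [6];  Q = [1, 3] / [2, 5] / [4] / [6]
  Insert 7 (step 7): P = [1, 2, 7] / [3, 4] / [5] / [6];  Q = [1, 3, 7] / [2, 5] / [4] / [6]
Final shape: (3, 2, 1, 1).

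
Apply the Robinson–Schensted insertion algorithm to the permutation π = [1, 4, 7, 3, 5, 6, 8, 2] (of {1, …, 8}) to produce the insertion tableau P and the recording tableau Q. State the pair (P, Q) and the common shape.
P = [1, 2, 5, 6, 8] / [3, 7] / [4];  Q = [1, 2, 3, 6, 7] / [4, 5] / [8];  common shape = (5, 2, 1)

Row-insert the values π_1, π_2, … into P one at a time, bumping the leftmost entry strictly greater than the inserted value down to the next row. The recording tableau Q records, in position (i, j), the step at which that cell was added to P.
  Insert 1 (step 1): P = [1];  Q = [1]
  Insert 4 (step 2): P = [1, 4];  Q = [1, 2]
  Insert 7 (step 3): P = [1, 4, 7];  Q = [1, 2, 3]
  Insert 3 (step 4): P = [1, 3, 7] / [4];  Q = [1, 2, 3] / [4]
  Insert 5 (step 5): P = [1, 3, 5] / [4, 7];  Q = [1, 2, 3] / [4, 5]
  Insert 6 (step 6): P = [1, 3, 5, 6] / [4, 7];  Q = [1, 2, 3, 6] / [4, 5]
  Insert 8 (step 7): P = [1, 3, 5, 6, 8] / [4, 7];  Q = [1, 2, 3, 6, 7] / [4, 5]
  Insert 2 (step 8): P = [1, 2, 5, 6, 8] / [3, 7] / [4];  Q = [1, 2, 3, 6, 7] / [4, 5] / [8]
Final shape: (5, 2, 1).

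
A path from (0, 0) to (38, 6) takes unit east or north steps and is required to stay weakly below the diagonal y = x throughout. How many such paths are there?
Number of paths = 5973044

By the reflection principle (André's argument), the number of monotone paths to (38, 6) with n ≤ m that never go above y = x is C(44, 38) − C(44, 39) = 7059052 − 1086008 = 5973044.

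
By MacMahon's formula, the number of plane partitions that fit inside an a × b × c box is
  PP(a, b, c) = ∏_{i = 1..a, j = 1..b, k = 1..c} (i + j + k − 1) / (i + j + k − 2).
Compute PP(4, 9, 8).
PP(4, 9, 8) = 151561524301616

Evaluate the triple product over i = 1..4, j = 1..9, k = 1..8. The factors are (2/1) · (3/2) · (4/3) · (5/4) · (6/5) · (7/6) · (8/7) · (9/8) · … (288 factors total). The numerators and denominators telescope so the product is an integer; carrying out the multiplication exactly gives PP(4, 9, 8) = 151561524301616.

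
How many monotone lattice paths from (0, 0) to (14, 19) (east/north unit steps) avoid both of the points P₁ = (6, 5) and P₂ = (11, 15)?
Number of paths = 449218370

Inclusion–exclusion. Total paths: C(33, 14) = 818809200. Through P₁: C(11, 6)·C(22, 8) = 147733740. Through P₂: C(26, 11)·C(7, 3) = 270415600. Since P₁ is strictly southwest of P₂, a monotone path through both must visit P₁ then P₂; paths through both = C(11, 6)·C(15, 5)·C(7, 3) = 48558510. Avoid both = 818809200 − 147733740 − 270415600 + 48558510 = 449218370.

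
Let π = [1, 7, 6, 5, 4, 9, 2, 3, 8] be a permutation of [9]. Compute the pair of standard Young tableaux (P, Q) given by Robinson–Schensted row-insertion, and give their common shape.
P = [1, 2, 3, 8] / [4, 9] / [5] / [6] / [7];  Q = [1, 2, 6, 9] / [3, 8] / [4] / [5] / [7];  common shape = (4, 2, 1, 1, 1)

Row-insert the values π_1, π_2, … into P one at a time, bumping the leftmost entry strictly greater than the inserted value down to the next row. The recording tableau Q records, in position (i, j), the step at which that cell was added to P.
  Insert 1 (step 1): P = [1];  Q = [1]
  Insert 7 (step 2): P = [1, 7];  Q = [1, 2]
  Insert 6 (step 3): P = [1, 6] / [7];  Q = [1, 2] / [3]
  Insert 5 (step 4): P = [1, 5] / [6] / [7];  Q = [1, 2] / [3] / [4]
  Insert 4 (step 5): P = [1, 4] / [5] / [6] / [7];  Q = [1, 2] / [3] / [4] / [5]
  Insert 9 (step 6): P = [1, 4, 9] / [5] / [6] / [7];  Q = [1, 2, 6] / [3] / [4] / [5]
  Insert 2 (step 7): P = [1, 2, 9] / [4] / [5] / [6] / [7];  Q = [1, 2, 6] / [3] / [4] / [5] / [7]
  Insert 3 (step 8): P = [1, 2, 3] / [4, 9] / [5] / [6] / [7];  Q = [1, 2, 6] / [3, 8] / [4] / [5] / [7]
  Insert 8 (step 9): P = [1, 2, 3, 8] / [4, 9] / [5] / [6] / [7];  Q = [1, 2, 6, 9] / [3, 8] / [4] / [5] / [7]
Final shape: (4, 2, 1, 1, 1).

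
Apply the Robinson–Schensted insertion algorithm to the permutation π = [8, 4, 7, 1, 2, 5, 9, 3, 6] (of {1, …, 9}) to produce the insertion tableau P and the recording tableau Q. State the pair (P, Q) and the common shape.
P = [1, 2, 3, 6] / [4, 5, 9] / [7] / [8];  Q = [1, 3, 6, 7] / [2, 5, 9] / [4] / [8];  common shape = (4, 3, 1, 1)

Row-insert the values π_1, π_2, … into P one at a time, bumping the leftmost entry strictly greater than the inserted value down to the next row. The recording tableau Q records, in position (i, j), the step at which that cell was added to P.
  Insert 8 (step 1): P = [8];  Q = [1]
  Insert 4 (step 2): P = [4] / [8];  Q = [1] / [2]
  Insert 7 (step 3): P = [4, 7] / [8];  Q = [1, 3] / [2]
  Insert 1 (step 4): P = [1, 7] / [4] / [8];  Q = [1, 3] / [2] / [4]
  Insert 2 (step 5): P = [1, 2] / [4, 7] / [8];  Q = [1, 3] / [2, 5] / [4]
  Insert 5 (step 6): P = [1, 2, 5] / [4, 7] / [8];  Q = [1, 3, 6] / [2, 5] / [4]
  Insert 9 (step 7): P = [1, 2, 5, 9] / [4, 7] / [8];  Q = [1, 3, 6, 7] / [2, 5] / [4]
  Insert 3 (step 8): P = [1, 2, 3, 9] / [4, 5] / [7] / [8];  Q = [1, 3, 6, 7] / [2, 5] / [4] / [8]
  Insert 6 (step 9): P = [1, 2, 3, 6] / [4, 5, 9] / [7] / [8];  Q = [1, 3, 6, 7] / [2, 5, 9] / [4] / [8]
Final shape: (4, 3, 1, 1).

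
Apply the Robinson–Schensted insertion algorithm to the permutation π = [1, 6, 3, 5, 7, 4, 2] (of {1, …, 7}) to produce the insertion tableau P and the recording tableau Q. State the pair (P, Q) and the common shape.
P = [1, 2, 4, 7] / [3] / [5] / [6];  Q = [1, 2, 4, 5] / [3] / [6] / [7];  common shape = (4, 1, 1, 1)

Row-insert the values π_1, π_2, … into P one at a time, bumping the leftmost entry strictly greater than the inserted value down to the next row. The recording tableau Q records, in position (i, j), the step at which that cell was added to P.
  Insert 1 (step 1): P = [1];  Q = [1]
  Insert 6 (step 2): P = [1, 6];  Q = [1, 2]
  Insert 3 (step 3): P = [1, 3] / [6];  Q = [1, 2] / [3]
  Insert 5 (step 4): P = [1, 3, 5] / [6];  Q = [1, 2, 4] / [3]
  Insert 7 (step 5): P = [1, 3, 5, 7] / [6];  Q = [1, 2, 4, 5] / [3]
  Insert 4 (step 6): P = [1, 3, 4, 7] / [5] / [6];  Q = [1, 2, 4, 5] / [3] / [6]
  Insert 2 (step 7): P = [1, 2, 4, 7] / [3] / [5] / [6];  Q = [1, 2, 4, 5] / [3] / [6] / [7]
Final shape: (4, 1, 1, 1).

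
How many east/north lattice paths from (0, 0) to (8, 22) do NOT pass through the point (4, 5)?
Number of paths = 5098815

Total paths from (0, 0) to (8, 22): C(30, 8) = 5852925. Paths through (4, 5): (paths (0, 0) → (4, 5)) × (paths (4, 5) → (8, 22)) = C(9, 4) · C(21, 4) = 126 · 5985 = 754110. Avoidance count = 5852925 − 754110 = 5098815.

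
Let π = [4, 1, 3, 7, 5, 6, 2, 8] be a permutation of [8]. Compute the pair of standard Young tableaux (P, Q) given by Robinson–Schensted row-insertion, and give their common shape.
P = [1, 2, 5, 6, 8] / [3, 7] / [4];  Q = [1, 3, 4, 6, 8] / [2, 5] / [7];  common shape = (5, 2, 1)

Row-insert the values π_1, π_2, … into P one at a time, bumping the leftmost entry strictly greater than the inserted value down to the next row. The recording tableau Q records, in position (i, j), the step at which that cell was added to P.
  Insert 4 (step 1): P = [4];  Q = [1]
  Insert 1 (step 2): P = [1] / [4];  Q = [1] / [2]
  Insert 3 (step 3): P = [1, 3] / [4];  Q = [1, 3] / [2]
  Insert 7 (step 4): P = [1, 3, 7] / [4];  Q = [1, 3, 4] / [2]
  Insert 5 (step 5): P = [1, 3, 5] / [4, 7];  Q = [1, 3, 4] / [2, 5]
  Insert 6 (step 6): P = [1, 3, 5, 6] / [4, 7];  Q = [1, 3, 4, 6] / [2, 5]
  Insert 2 (step 7): P = [1, 2, 5, 6] / [3, 7] / [4];  Q = [1, 3, 4, 6] / [2, 5] / [7]
  Insert 8 (step 8): P = [1, 2, 5, 6, 8] / [3, 7] / [4];  Q = [1, 3, 4, 6, 8] / [2, 5] / [7]
Final shape: (5, 2, 1).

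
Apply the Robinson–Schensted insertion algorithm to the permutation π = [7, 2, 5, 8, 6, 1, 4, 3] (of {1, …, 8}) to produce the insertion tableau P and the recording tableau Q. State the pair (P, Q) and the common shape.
P = [1, 3, 6] / [2, 4] / [5, 8] / [7];  Q = [1, 3, 4] / [2, 5] / [6, 7] / [8];  common shape = (3, 2, 2, 1)

Row-insert the values π_1, π_2, … into P one at a time, bumping the leftmost entry strictly greater than the inserted value down to the next row. The recording tableau Q records, in position (i, j), the step at which that cell was added to P.
  Insert 7 (step 1): P = [7];  Q = [1]
  Insert 2 (step 2): P = [2] / [7];  Q = [1] / [2]
  Insert 5 (step 3): P = [2, 5] / [7];  Q = [1, 3] / [2]
  Insert 8 (step 4): P = [2, 5, 8] / [7];  Q = [1, 3, 4] / [2]
  Insert 6 (step 5): P = [2, 5, 6] / [7, 8];  Q = [1, 3, 4] / [2, 5]
  Insert 1 (step 6): P = [1, 5, 6] / [2, 8] / [7];  Q = [1, 3, 4] / [2, 5] / [6]
  Insert 4 (step 7): P = [1, 4, 6] / [2, 5] / [7, 8];  Q = [1, 3, 4] / [2, 5] / [6, 7]
  Insert 3 (step 8): P = [1, 3, 6] / [2, 4] / [5, 8] / [7];  Q = [1, 3, 4] / [2, 5] / [6, 7] / [8]
Final shape: (3, 2, 2, 1).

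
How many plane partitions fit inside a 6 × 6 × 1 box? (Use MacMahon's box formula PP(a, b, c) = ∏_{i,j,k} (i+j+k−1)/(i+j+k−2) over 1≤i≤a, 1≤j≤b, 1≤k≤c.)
PP(6, 6, 1) = 924

Evaluate the triple product over i = 1..6, j = 1..6, k = 1..1. The factors are (2/1) · (3/2) · (4/3) · (5/4) · (6/5) · (7/6) · (3/2) · (4/3) · … (36 factors total). The numerators and denominators telescope so the product is an integer; carrying out the multiplication exactly gives PP(6, 6, 1) = 924.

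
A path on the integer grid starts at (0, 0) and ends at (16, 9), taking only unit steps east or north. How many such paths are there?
Number of paths = 2042975

A monotone lattice path from (0, 0) to (16, 9) consists of 16 east steps and 9 north steps in some order, so it is determined by which 16 of the 25 steps are east. The count is C(25, 16) = 2042975.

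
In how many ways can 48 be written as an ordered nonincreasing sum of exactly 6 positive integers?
p(48, 6 parts) = 4494

Partitions of n into exactly k parts are in bijection with partitions of n − k into at most k parts (subtract 1 from each part). So p(48, exactly 6) = p(42, parts ≤ 6). Computing via the recurrence p(m, j) = p(m, j−1) + p(m−j, j) gives 4494.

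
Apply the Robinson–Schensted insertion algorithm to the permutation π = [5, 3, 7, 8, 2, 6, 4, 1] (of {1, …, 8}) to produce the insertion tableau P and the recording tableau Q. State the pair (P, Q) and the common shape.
P = [1, 4, 8] / [2, 6] / [3, 7] / [5];  Q = [1, 3, 4] / [2, 6] / [5, 7] / [8];  common shape = (3, 2, 2, 1)

Row-insert the values π_1, π_2, … into P one at a time, bumping the leftmost entry strictly greater than the inserted value down to the next row. The recording tableau Q records, in position (i, j), the step at which that cell was added to P.
  Insert 5 (step 1): P = [5];  Q = [1]
  Insert 3 (step 2): P = [3] / [5];  Q = [1] / [2]
  Insert 7 (step 3): P = [3, 7] / [5];  Q = [1, 3] / [2]
  Insert 8 (step 4): P = [3, 7, 8] / [5];  Q = [1, 3, 4] / [2]
  Insert 2 (step 5): P = [2, 7, 8] / [3] / [5];  Q = [1, 3, 4] / [2] / [5]
  Insert 6 (step 6): P = [2, 6, 8] / [3, 7] / [5];  Q = [1, 3, 4] / [2, 6] / [5]
  Insert 4 (step 7): P = [2, 4, 8] / [3, 6] / [5, 7];  Q = [1, 3, 4] / [2, 6] / [5, 7]
  Insert 1 (step 8): P = [1, 4, 8] / [2, 6] / [3, 7] / [5];  Q = [1, 3, 4] / [2, 6] / [5, 7] / [8]
Final shape: (3, 2, 2, 1).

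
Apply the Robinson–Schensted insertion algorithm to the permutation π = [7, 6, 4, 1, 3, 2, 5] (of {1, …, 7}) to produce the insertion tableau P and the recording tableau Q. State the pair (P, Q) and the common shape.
P = [1, 2, 5] / [3] / [4] / [6] / [7];  Q = [1, 5, 7] / [2] / [3] / [4] / [6];  common shape = (3, 1, 1, 1, 1)

Row-insert the values π_1, π_2, … into P one at a time, bumping the leftmost entry strictly greater than the inserted value down to the next row. The recording tableau Q records, in position (i, j), the step at which that cell was added to P.
  Insert 7 (step 1): P = [7];  Q = [1]
  Insert 6 (step 2): P = [6] / [7];  Q = [1] / [2]
  Insert 4 (step 3): P = [4] / [6] / [7];  Q = [1] / [2] / [3]
  Insert 1 (step 4): P = [1] / [4] / [6] / [7];  Q = [1] / [2] / [3] / [4]
  Insert 3 (step 5): P = [1, 3] / [4] / [6] / [7];  Q = [1, 5] / [2] / [3] / [4]
  Insert 2 (step 6): P = [1, 2] / [3] / [4] / [6] / [7];  Q = [1, 5] / [2] / [3] / [4] / [6]
  Insert 5 (step 7): P = [1, 2, 5] / [3] / [4] / [6] / [7];  Q = [1, 5, 7] / [2] / [3] / [4] / [6]
Final shape: (3, 1, 1, 1, 1).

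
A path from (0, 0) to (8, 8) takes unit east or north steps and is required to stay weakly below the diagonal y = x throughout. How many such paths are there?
Number of paths = 1430

By the reflection principle (André's argument), the number of monotone paths to (8, 8) with n ≤ m that never go above y = x is C(16, 8) − C(16, 9) = 12870 − 11440 = 1430.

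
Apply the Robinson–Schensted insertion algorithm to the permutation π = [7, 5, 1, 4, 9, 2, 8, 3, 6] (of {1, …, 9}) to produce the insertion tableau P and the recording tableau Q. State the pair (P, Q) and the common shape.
P = [1, 2, 3, 6] / [4, 8] / [5, 9] / [7];  Q = [1, 4, 5, 9] / [2, 7] / [3, 8] / [6];  common shape = (4, 2, 2, 1)

Row-insert the values π_1, π_2, … into P one at a time, bumping the leftmost entry strictly greater than the inserted value down to the next row. The recording tableau Q records, in position (i, j), the step at which that cell was added to P.
  Insert 7 (step 1): P = [7];  Q = [1]
  Insert 5 (step 2): P = [5] / [7];  Q = [1] / [2]
  Insert 1 (step 3): P = [1] / [5] / [7];  Q = [1] / [2] / [3]
  Insert 4 (step 4): P = [1, 4] / [5] / [7];  Q = [1, 4] / [2] / [3]
  Insert 9 (step 5): P = [1, 4, 9] / [5] / [7];  Q = [1, 4, 5] / [2] / [3]
  Insert 2 (step 6): P = [1, 2, 9] / [4] / [5] / [7];  Q = [1, 4, 5] / [2] / [3] / [6]
  Insert 8 (step 7): P = [1, 2, 8] / [4, 9] / [5] / [7];  Q = [1, 4, 5] / [2, 7] / [3] / [6]
  Insert 3 (step 8): P = [1, 2, 3] / [4, 8] / [5, 9] / [7];  Q = [1, 4, 5] / [2, 7] / [3, 8] / [6]
  Insert 6 (step 9): P = [1, 2, 3, 6] / [4, 8] / [5, 9] / [7];  Q = [1, 4, 5, 9] / [2, 7] / [3, 8] / [6]
Final shape: (4, 2, 2, 1).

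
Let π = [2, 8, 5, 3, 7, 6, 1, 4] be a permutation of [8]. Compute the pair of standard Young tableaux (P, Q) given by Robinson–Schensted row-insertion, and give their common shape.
P = [1, 3, 4] / [2, 6] / [5, 7] / [8];  Q = [1, 2, 5] / [3, 6] / [4, 8] / [7];  common shape = (3, 2, 2, 1)

Row-insert the values π_1, π_2, … into P one at a time, bumping the leftmost entry strictly greater than the inserted value down to the next row. The recording tableau Q records, in position (i, j), the step at which that cell was added to P.
  Insert 2 (step 1): P = [2];  Q = [1]
  Insert 8 (step 2): P = [2, 8];  Q = [1, 2]
  Insert 5 (step 3): P = [2, 5] / [8];  Q = [1, 2] / [3]
  Insert 3 (step 4): P = [2, 3] / [5] / [8];  Q = [1, 2] / [3] / [4]
  Insert 7 (step 5): P = [2, 3, 7] / [5] / [8];  Q = [1, 2, 5] / [3] / [4]
  Insert 6 (step 6): P = [2, 3, 6] / [5, 7] / [8];  Q = [1, 2, 5] / [3, 6] / [4]
  Insert 1 (step 7): P = [1, 3, 6] / [2, 7] / [5] / [8];  Q = [1, 2, 5] / [3, 6] / [4] / [7]
  Insert 4 (step 8): P = [1, 3, 4] / [2, 6] / [5, 7] / [8];  Q = [1, 2, 5] / [3, 6] / [4, 8] / [7]
Final shape: (3, 2, 2, 1).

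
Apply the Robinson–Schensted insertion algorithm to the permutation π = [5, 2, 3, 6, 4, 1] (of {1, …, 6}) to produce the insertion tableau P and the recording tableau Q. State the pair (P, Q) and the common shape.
P = [1, 3, 4] / [2, 6] / [5];  Q = [1, 3, 4] / [2, 5] / [6];  common shape = (3, 2, 1)

Row-insert the values π_1, π_2, … into P one at a time, bumping the leftmost entry strictly greater than the inserted value down to the next row. The recording tableau Q records, in position (i, j), the step at which that cell was added to P.
  Insert 5 (step 1): P = [5];  Q = [1]
  Insert 2 (step 2): P = [2] / [5];  Q = [1] / [2]
  Insert 3 (step 3): P = [2, 3] / [5];  Q = [1, 3] / [2]
  Insert 6 (step 4): P = [2, 3, 6] / [5];  Q = [1, 3, 4] / [2]
  Insert 4 (step 5): P = [2, 3, 4] / [5, 6];  Q = [1, 3, 4] / [2, 5]
  Insert 1 (step 6): P = [1, 3, 4] / [2, 6] / [5];  Q = [1, 3, 4] / [2, 5] / [6]
Final shape: (3, 2, 1).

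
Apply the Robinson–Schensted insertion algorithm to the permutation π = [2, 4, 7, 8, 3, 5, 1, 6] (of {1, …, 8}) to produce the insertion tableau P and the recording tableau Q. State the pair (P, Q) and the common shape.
P = [1, 3, 5, 6] / [2, 7, 8] / [4];  Q = [1, 2, 3, 4] / [5, 6, 8] / [7];  common shape = (4, 3, 1)

Row-insert the values π_1, π_2, … into P one at a time, bumping the leftmost entry strictly greater than the inserted value down to the next row. The recording tableau Q records, in position (i, j), the step at which that cell was added to P.
  Insert 2 (step 1): P = [2];  Q = [1]
  Insert 4 (step 2): P = [2, 4];  Q = [1, 2]
  Insert 7 (step 3): P = [2, 4, 7];  Q = [1, 2, 3]
  Insert 8 (step 4): P = [2, 4, 7, 8];  Q = [1, 2, 3, 4]
  Insert 3 (step 5): P = [2, 3, 7, 8] / [4];  Q = [1, 2, 3, 4] / [5]
  Insert 5 (step 6): P = [2, 3, 5, 8] / [4, 7];  Q = [1, 2, 3, 4] / [5, 6]
  Insert 1 (step 7): P = [1, 3, 5, 8] / [2, 7] / [4];  Q = [1, 2, 3, 4] / [5, 6] / [7]
  Insert 6 (step 8): P = [1, 3, 5, 6] / [2, 7, 8] / [4];  Q = [1, 2, 3, 4] / [5, 6, 8] / [7]
Final shape: (4, 3, 1).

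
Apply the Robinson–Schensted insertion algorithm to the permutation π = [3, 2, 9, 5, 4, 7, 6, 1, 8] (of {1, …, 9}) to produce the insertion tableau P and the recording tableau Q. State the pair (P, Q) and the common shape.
P = [1, 4, 6, 8] / [2, 5, 7] / [3] / [9];  Q = [1, 3, 6, 9] / [2, 4, 7] / [5] / [8];  common shape = (4, 3, 1, 1)

Row-insert the values π_1, π_2, … into P one at a time, bumping the leftmost entry strictly greater than the inserted value down to the next row. The recording tableau Q records, in position (i, j), the step at which that cell was added to P.
  Insert 3 (step 1): P = [3];  Q = [1]
  Insert 2 (step 2): P = [2] / [3];  Q = [1] / [2]
  Insert 9 (step 3): P = [2, 9] / [3];  Q = [1, 3] / [2]
  Insert 5 (step 4): P = [2, 5] / [3, 9];  Q = [1, 3] / [2, 4]
  Insert 4 (step 5): P = [2, 4] / [3, 5] / [9];  Q = [1, 3] / [2, 4] / [5]
  Insert 7 (step 6): P = [2, 4, 7] / [3, 5] / [9];  Q = [1, 3, 6] / [2, 4] / [5]
  Insert 6 (step 7): P = [2, 4, 6] / [3, 5, 7] / [9];  Q = [1, 3, 6] / [2, 4, 7] / [5]
  Insert 1 (step 8): P = [1, 4, 6] / [2, 5, 7] / [3] / [9];  Q = [1, 3, 6] / [2, 4, 7] / [5] / [8]
  Insert 8 (step 9): P = [1, 4, 6, 8] / [2, 5, 7] / [3] / [9];  Q = [1, 3, 6, 9] / [2, 4, 7] / [5] / [8]
Final shape: (4, 3, 1, 1).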